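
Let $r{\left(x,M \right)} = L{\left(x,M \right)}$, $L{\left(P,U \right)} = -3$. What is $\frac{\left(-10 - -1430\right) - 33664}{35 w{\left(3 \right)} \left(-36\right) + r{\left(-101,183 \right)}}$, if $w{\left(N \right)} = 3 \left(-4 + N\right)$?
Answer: $- \frac{10748}{1259} \approx -8.5369$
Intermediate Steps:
$w{\left(N \right)} = -12 + 3 N$
$r{\left(x,M \right)} = -3$
$\frac{\left(-10 - -1430\right) - 33664}{35 w{\left(3 \right)} \left(-36\right) + r{\left(-101,183 \right)}} = \frac{\left(-10 - -1430\right) - 33664}{35 \left(-12 + 3 \cdot 3\right) \left(-36\right) - 3} = \frac{\left(-10 + 1430\right) - 33664}{35 \left(-12 + 9\right) \left(-36\right) - 3} = \frac{1420 - 33664}{35 \left(-3\right) \left(-36\right) - 3} = - \frac{32244}{\left(-105\right) \left(-36\right) - 3} = - \frac{32244}{3780 - 3} = - \frac{32244}{3777} = \left(-32244\right) \frac{1}{3777} = - \frac{10748}{1259}$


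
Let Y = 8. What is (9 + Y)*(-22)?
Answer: -374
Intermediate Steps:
(9 + Y)*(-22) = (9 + 8)*(-22) = 17*(-22) = -374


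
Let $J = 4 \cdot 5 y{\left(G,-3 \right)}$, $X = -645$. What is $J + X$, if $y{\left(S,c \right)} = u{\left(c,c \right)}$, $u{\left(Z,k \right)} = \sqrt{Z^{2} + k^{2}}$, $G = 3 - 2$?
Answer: $-645 + 60 \sqrt{2} \approx -560.15$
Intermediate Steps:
$G = 1$
$y{\left(S,c \right)} = \sqrt{2} \sqrt{c^{2}}$ ($y{\left(S,c \right)} = \sqrt{c^{2} + c^{2}} = \sqrt{2 c^{2}} = \sqrt{2} \sqrt{c^{2}}$)
$J = 60 \sqrt{2}$ ($J = 4 \cdot 5 \sqrt{2} \sqrt{\left(-3\right)^{2}} = 20 \sqrt{2} \sqrt{9} = 20 \sqrt{2} \cdot 3 = 20 \cdot 3 \sqrt{2} = 60 \sqrt{2} \approx 84.853$)
$J + X = 60 \sqrt{2} - 645 = -645 + 60 \sqrt{2}$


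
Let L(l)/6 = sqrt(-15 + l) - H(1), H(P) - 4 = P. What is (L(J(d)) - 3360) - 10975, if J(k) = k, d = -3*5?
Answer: -14365 + 6*I*sqrt(30) ≈ -14365.0 + 32.863*I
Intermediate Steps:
d = -15
H(P) = 4 + P
L(l) = -30 + 6*sqrt(-15 + l) (L(l) = 6*(sqrt(-15 + l) - (4 + 1)) = 6*(sqrt(-15 + l) - 1*5) = 6*(sqrt(-15 + l) - 5) = 6*(-5 + sqrt(-15 + l)) = -30 + 6*sqrt(-15 + l))
(L(J(d)) - 3360) - 10975 = ((-30 + 6*sqrt(-15 - 15)) - 3360) - 10975 = ((-30 + 6*sqrt(-30)) - 3360) - 10975 = ((-30 + 6*(I*sqrt(30))) - 3360) - 10975 = ((-30 + 6*I*sqrt(30)) - 3360) - 10975 = (-3390 + 6*I*sqrt(30)) - 10975 = -14365 + 6*I*sqrt(30)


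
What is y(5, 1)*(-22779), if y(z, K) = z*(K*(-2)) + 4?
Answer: 136674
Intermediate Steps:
y(z, K) = 4 - 2*K*z (y(z, K) = z*(-2*K) + 4 = -2*K*z + 4 = 4 - 2*K*z)
y(5, 1)*(-22779) = (4 - 2*1*5)*(-22779) = (4 - 10)*(-22779) = -6*(-22779) = 136674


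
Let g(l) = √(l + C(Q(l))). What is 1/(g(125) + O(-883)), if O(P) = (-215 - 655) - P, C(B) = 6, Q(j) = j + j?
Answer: 13/38 - √131/38 ≈ 0.040907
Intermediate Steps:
Q(j) = 2*j
O(P) = -870 - P
g(l) = √(6 + l) (g(l) = √(l + 6) = √(6 + l))
1/(g(125) + O(-883)) = 1/(√(6 + 125) + (-870 - 1*(-883))) = 1/(√131 + (-870 + 883)) = 1/(√131 + 13) = 1/(13 + √131)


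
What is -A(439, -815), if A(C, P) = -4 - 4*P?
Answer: -3256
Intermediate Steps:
-A(439, -815) = -(-4 - 4*(-815)) = -(-4 + 3260) = -1*3256 = -3256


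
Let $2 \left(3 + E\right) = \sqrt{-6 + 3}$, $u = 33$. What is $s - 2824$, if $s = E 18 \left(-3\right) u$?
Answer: $2522 - 891 i \sqrt{3} \approx 2522.0 - 1543.3 i$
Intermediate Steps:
$E = -3 + \frac{i \sqrt{3}}{2}$ ($E = -3 + \frac{\sqrt{-6 + 3}}{2} = -3 + \frac{\sqrt{-3}}{2} = -3 + \frac{i \sqrt{3}}{2} \approx -3.0 + 0.86602 i$)
$s = 5346 - 891 i \sqrt{3}$ ($s = \left(-3 + \frac{i \sqrt{3}}{2}\right) 18 \left(-3\right) 33 = \left(-3 + \frac{i \sqrt{3}}{2}\right) \left(-54\right) 33 = \left(162 - 27 i \sqrt{3}\right) 33 = 5346 - 891 i \sqrt{3} \approx 5346.0 - 1543.3 i$)
$s - 2824 = \left(5346 - 891 i \sqrt{3}\right) - 2824 = 2522 - 891 i \sqrt{3}$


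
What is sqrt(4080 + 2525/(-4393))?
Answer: sqrt(78726579595)/4393 ≈ 63.870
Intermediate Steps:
sqrt(4080 + 2525/(-4393)) = sqrt(4080 + 2525*(-1/4393)) = sqrt(4080 - 2525/4393) = sqrt(17920915/4393) = sqrt(78726579595)/4393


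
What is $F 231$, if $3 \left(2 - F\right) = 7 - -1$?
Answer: $-154$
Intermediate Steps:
$F = - \frac{2}{3}$ ($F = 2 - \frac{7 - -1}{3} = 2 - \frac{7 + 1}{3} = 2 - \frac{8}{3} = - \frac{2}{3} \approx -0.66667$)
$F 231 = \left(- \frac{2}{3}\right) 231 = -154$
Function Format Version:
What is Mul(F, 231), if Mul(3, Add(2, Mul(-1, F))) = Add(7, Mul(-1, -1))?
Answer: -154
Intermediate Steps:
F = Rational(-2, 3) (F = Add(2, Mul(Rational(-1, 3), Add(7, Mul(-1, -1)))) = Add(2, Mul(Rational(-1, 3), Add(7, 1))) = Add(2, Mul(Rational(-1, 3), 8)) = Add(2, Rational(-8, 3)) = Rational(-2, 3) ≈ -0.66667)
Mul(F, 231) = Mul(Rational(-2, 3), 231) = -154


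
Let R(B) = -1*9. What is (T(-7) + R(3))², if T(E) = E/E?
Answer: 64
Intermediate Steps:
R(B) = -9
T(E) = 1
(T(-7) + R(3))² = (1 - 9)² = (-8)² = 64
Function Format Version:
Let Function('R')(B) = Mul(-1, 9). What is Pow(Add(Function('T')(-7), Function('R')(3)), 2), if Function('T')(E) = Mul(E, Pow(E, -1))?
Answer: 64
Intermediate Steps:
Function('R')(B) = -9
Function('T')(E) = 1
Pow(Add(Function('T')(-7), Function('R')(3)), 2) = Pow(Add(1, -9), 2) = Pow(-8, 2) = 64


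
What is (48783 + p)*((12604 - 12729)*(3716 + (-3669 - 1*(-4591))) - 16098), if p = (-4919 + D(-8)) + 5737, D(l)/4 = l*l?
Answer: -29707193736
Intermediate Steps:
D(l) = 4*l**2 (D(l) = 4*(l*l) = 4*l**2)
p = 1074 (p = (-4919 + 4*(-8)**2) + 5737 = (-4919 + 4*64) + 5737 = (-4919 + 256) + 5737 = -4663 + 5737 = 1074)
(48783 + p)*((12604 - 12729)*(3716 + (-3669 - 1*(-4591))) - 16098) = (48783 + 1074)*((12604 - 12729)*(3716 + (-3669 - 1*(-4591))) - 16098) = 49857*(-125*(3716 + (-3669 + 4591)) - 16098) = 49857*(-125*(3716 + 922) - 16098) = 49857*(-125*4638 - 16098) = 49857*(-579750 - 16098) = 49857*(-595848) = -29707193736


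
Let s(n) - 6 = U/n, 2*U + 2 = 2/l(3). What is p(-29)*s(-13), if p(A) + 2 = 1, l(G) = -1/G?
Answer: -82/13 ≈ -6.3077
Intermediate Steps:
p(A) = -1 (p(A) = -2 + 1 = -1)
U = -4 (U = -1 + (2/((-1/3)))/2 = -1 + (2/((-1*⅓)))/2 = -1 + (2/(-⅓))/2 = -1 + (2*(-3))/2 = -1 + (½)*(-6) = -1 - 3 = -4)
s(n) = 6 - 4/n
p(-29)*s(-13) = -(6 - 4/(-13)) = -(6 - 4*(-1/13)) = -(6 + 4/13) = -1*82/13 = -82/13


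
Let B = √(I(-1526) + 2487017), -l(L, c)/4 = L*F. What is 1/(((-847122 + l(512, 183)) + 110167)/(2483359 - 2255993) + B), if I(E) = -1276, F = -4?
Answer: 165695928258/128500590540935227 + 51695297956*√2485741/128500590540935227 ≈ 0.00063556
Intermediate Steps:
l(L, c) = 16*L (l(L, c) = -4*L*(-4) = -(-16)*L = 16*L)
B = √2485741 (B = √(-1276 + 2487017) = √2485741 ≈ 1576.6)
1/(((-847122 + l(512, 183)) + 110167)/(2483359 - 2255993) + B) = 1/(((-847122 + 16*512) + 110167)/(2483359 - 2255993) + √2485741) = 1/(((-847122 + 8192) + 110167)/227366 + √2485741) = 1/((-838930 + 110167)*(1/227366) + √2485741) = 1/(-728763*1/227366 + √2485741) = 1/(-728763/227366 + √2485741)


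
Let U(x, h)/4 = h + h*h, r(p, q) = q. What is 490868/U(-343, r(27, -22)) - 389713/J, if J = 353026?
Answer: 1540794437/5824929 ≈ 264.52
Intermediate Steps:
U(x, h) = 4*h + 4*h² (U(x, h) = 4*(h + h*h) = 4*(h + h²) = 4*h + 4*h²)
490868/U(-343, r(27, -22)) - 389713/J = 490868/((4*(-22)*(1 - 22))) - 389713/353026 = 490868/((4*(-22)*(-21))) - 389713*1/353026 = 490868/1848 - 389713/353026 = 490868*(1/1848) - 389713/353026 = 17531/66 - 389713/353026 = 1540794437/5824929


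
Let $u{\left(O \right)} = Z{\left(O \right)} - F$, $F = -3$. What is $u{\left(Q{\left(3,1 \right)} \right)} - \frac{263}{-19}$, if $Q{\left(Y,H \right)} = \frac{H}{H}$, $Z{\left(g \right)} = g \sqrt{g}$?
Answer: $\frac{339}{19} \approx 17.842$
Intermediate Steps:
$Z{\left(g \right)} = g^{\frac{3}{2}}$
$Q{\left(Y,H \right)} = 1$
$u{\left(O \right)} = 3 + O^{\frac{3}{2}}$ ($u{\left(O \right)} = O^{\frac{3}{2}} - -3 = O^{\frac{3}{2}} + 3 = 3 + O^{\frac{3}{2}}$)
$u{\left(Q{\left(3,1 \right)} \right)} - \frac{263}{-19} = \left(3 + 1^{\frac{3}{2}}\right) - \frac{263}{-19} = \left(3 + 1\right) - - \frac{263}{19} = 4 + \frac{263}{19} = \frac{339}{19}$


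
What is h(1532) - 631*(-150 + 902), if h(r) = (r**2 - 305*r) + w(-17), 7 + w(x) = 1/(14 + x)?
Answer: 4215734/3 ≈ 1.4052e+6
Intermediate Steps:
w(x) = -7 + 1/(14 + x)
h(r) = -22/3 + r**2 - 305*r (h(r) = (r**2 - 305*r) + (-97 - 7*(-17))/(14 - 17) = (r**2 - 305*r) + (-97 + 119)/(-3) = (r**2 - 305*r) - 1/3*22 = (r**2 - 305*r) - 22/3 = -22/3 + r**2 - 305*r)
h(1532) - 631*(-150 + 902) = (-22/3 + 1532**2 - 305*1532) - 631*(-150 + 902) = (-22/3 + 2347024 - 467260) - 631*752 = 5639270/3 - 474512 = 4215734/3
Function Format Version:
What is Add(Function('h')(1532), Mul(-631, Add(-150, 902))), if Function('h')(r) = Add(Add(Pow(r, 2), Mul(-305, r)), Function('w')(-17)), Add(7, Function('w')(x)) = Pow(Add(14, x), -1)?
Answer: Rational(4215734, 3) ≈ 1.4052e+6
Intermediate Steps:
Function('w')(x) = Add(-7, Pow(Add(14, x), -1))
Function('h')(r) = Add(Rational(-22, 3), Pow(r, 2), Mul(-305, r)) (Function('h')(r) = Add(Add(Pow(r, 2), Mul(-305, r)), Mul(Pow(Add(14, -17), -1), Add(-97, Mul(-7, -17)))) = Add(Add(Pow(r, 2), Mul(-305, r)), Mul(Pow(-3, -1), Add(-97, 119))) = Add(Add(Pow(r, 2), Mul(-305, r)), Mul(Rational(-1, 3), 22)) = Add(Add(Pow(r, 2), Mul(-305, r)), Rational(-22, 3)) = Add(Rational(-22, 3), Pow(r, 2), Mul(-305, r)))
Add(Function('h')(1532), Mul(-631, Add(-150, 902))) = Add(Add(Rational(-22, 3), Pow(1532, 2), Mul(-305, 1532)), Mul(-631, Add(-150, 902))) = Add(Add(Rational(-22, 3), 2347024, -467260), Mul(-631, 752)) = Add(Rational(5639270, 3), -474512) = Rational(4215734, 3)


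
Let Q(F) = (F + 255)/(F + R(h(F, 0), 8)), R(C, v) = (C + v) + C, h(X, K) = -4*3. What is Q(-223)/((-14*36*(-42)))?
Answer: -2/316197 ≈ -6.3252e-6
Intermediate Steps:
h(X, K) = -12
R(C, v) = v + 2*C
Q(F) = (255 + F)/(-16 + F) (Q(F) = (F + 255)/(F + (8 + 2*(-12))) = (255 + F)/(F + (8 - 24)) = (255 + F)/(F - 16) = (255 + F)/(-16 + F))
Q(-223)/((-14*36*(-42))) = ((255 - 223)/(-16 - 223))/((-14*36*(-42))) = (32/(-239))/((-504*(-42))) = -1/239*32/21168 = -32/239*1/21168 = -2/316197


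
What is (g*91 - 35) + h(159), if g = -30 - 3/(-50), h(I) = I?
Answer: -130027/50 ≈ -2600.5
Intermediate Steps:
g = -1497/50 (g = -30 - 3*(-1/50) = -30 + 3/50 = -1497/50 ≈ -29.940)
(g*91 - 35) + h(159) = (-1497/50*91 - 35) + 159 = (-136227/50 - 35) + 159 = -137977/50 + 159 = -130027/50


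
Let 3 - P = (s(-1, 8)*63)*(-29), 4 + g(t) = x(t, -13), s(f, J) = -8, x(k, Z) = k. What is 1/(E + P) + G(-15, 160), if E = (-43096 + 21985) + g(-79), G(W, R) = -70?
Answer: -2506491/35807 ≈ -70.000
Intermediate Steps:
g(t) = -4 + t
P = -14613 (P = 3 - (-8*63)*(-29) = 3 - (-504)*(-29) = 3 - 1*14616 = 3 - 14616 = -14613)
E = -21194 (E = (-43096 + 21985) + (-4 - 79) = -21111 - 83 = -21194)
1/(E + P) + G(-15, 160) = 1/(-21194 - 14613) - 70 = 1/(-35807) - 70 = -1/35807 - 70 = -2506491/35807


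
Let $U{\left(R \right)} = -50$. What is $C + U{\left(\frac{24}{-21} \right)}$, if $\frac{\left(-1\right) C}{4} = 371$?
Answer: $-1534$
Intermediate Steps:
$C = -1484$ ($C = \left(-4\right) 371 = -1484$)
$C + U{\left(\frac{24}{-21} \right)} = -1484 - 50 = -1534$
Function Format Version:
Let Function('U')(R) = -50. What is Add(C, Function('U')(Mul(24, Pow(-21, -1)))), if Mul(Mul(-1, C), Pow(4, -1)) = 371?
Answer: -1534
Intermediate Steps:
C = -1484 (C = Mul(-4, 371) = -1484)
Add(C, Function('U')(Mul(24, Pow(-21, -1)))) = Add(-1484, -50) = -1534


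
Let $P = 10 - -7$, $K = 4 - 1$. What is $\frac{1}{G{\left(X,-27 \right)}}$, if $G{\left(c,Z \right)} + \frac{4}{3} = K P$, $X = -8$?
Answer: $\frac{3}{149} \approx 0.020134$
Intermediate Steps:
$K = 3$
$P = 17$ ($P = 10 + 7 = 17$)
$G{\left(c,Z \right)} = \frac{149}{3}$ ($G{\left(c,Z \right)} = - \frac{4}{3} + 3 \cdot 17 = - \frac{4}{3} + 51 = \frac{149}{3}$)
$\frac{1}{G{\left(X,-27 \right)}} = \frac{1}{\frac{149}{3}} = \frac{3}{149}$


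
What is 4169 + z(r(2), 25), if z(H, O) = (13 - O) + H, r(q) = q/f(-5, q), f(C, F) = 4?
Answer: 8315/2 ≈ 4157.5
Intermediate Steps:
r(q) = q/4
z(H, O) = 13 + H - O
4169 + z(r(2), 25) = 4169 + (13 + (¼)*2 - 1*25) = 4169 + (13 + ½ - 25) = 4169 - 23/2 = 8315/2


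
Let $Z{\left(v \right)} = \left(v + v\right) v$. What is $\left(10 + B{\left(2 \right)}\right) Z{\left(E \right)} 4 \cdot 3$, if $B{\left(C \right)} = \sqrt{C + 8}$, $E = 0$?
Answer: $0$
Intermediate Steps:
$B{\left(C \right)} = \sqrt{8 + C}$
$Z{\left(v \right)} = 2 v^{2}$ ($Z{\left(v \right)} = 2 v v = 2 v^{2}$)
$\left(10 + B{\left(2 \right)}\right) Z{\left(E \right)} 4 \cdot 3 = \left(10 + \sqrt{8 + 2}\right) 2 \cdot 0^{2} \cdot 4 \cdot 3 = \left(10 + \sqrt{10}\right) 2 \cdot 0 \cdot 4 \cdot 3 = \left(10 + \sqrt{10}\right) 0 \cdot 4 \cdot 3 = \left(10 + \sqrt{10}\right) 0 \cdot 3 = \left(10 + \sqrt{10}\right) 0 = 0$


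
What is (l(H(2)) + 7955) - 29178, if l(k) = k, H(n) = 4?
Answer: -21219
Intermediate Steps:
(l(H(2)) + 7955) - 29178 = (4 + 7955) - 29178 = 7959 - 29178 = -21219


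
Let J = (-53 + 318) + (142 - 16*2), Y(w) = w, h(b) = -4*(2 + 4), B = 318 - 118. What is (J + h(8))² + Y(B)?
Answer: 123401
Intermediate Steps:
B = 200
h(b) = -24 (h(b) = -4*6 = -24)
J = 375 (J = 265 + (142 - 32) = 265 + 110 = 375)
(J + h(8))² + Y(B) = (375 - 24)² + 200 = 351² + 200 = 123201 + 200 = 123401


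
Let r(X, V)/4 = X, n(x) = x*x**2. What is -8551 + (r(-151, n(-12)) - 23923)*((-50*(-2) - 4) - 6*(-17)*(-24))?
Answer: 57678953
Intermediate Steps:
n(x) = x**3
r(X, V) = 4*X
-8551 + (r(-151, n(-12)) - 23923)*((-50*(-2) - 4) - 6*(-17)*(-24)) = -8551 + (4*(-151) - 23923)*((-50*(-2) - 4) - 6*(-17)*(-24)) = -8551 + (-604 - 23923)*((100 - 4) + 102*(-24)) = -8551 - 24527*(96 - 2448) = -8551 - 24527*(-2352) = -8551 + 57687504 = 57678953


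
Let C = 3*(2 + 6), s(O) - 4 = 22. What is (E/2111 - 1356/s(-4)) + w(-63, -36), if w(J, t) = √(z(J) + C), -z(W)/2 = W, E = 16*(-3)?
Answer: -1431882/27443 + 5*√6 ≈ -39.929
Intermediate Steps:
E = -48
z(W) = -2*W
s(O) = 26 (s(O) = 4 + 22 = 26)
C = 24 (C = 3*8 = 24)
w(J, t) = √(24 - 2*J) (w(J, t) = √(-2*J + 24) = √(24 - 2*J))
(E/2111 - 1356/s(-4)) + w(-63, -36) = (-48/2111 - 1356/26) + √(24 - 2*(-63)) = (-48*1/2111 - 1356*1/26) + √(24 + 126) = (-48/2111 - 678/13) + √150 = -1431882/27443 + 5*√6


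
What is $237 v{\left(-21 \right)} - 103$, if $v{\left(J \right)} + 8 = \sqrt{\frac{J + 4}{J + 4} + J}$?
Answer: $-1999 + 474 i \sqrt{5} \approx -1999.0 + 1059.9 i$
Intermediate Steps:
$v{\left(J \right)} = -8 + \sqrt{1 + J}$ ($v{\left(J \right)} = -8 + \sqrt{\frac{J + 4}{J + 4} + J} = -8 + \sqrt{\frac{4 + J}{4 + J} + J} = -8 + \sqrt{1 + J}$)
$237 v{\left(-21 \right)} - 103 = 237 \left(-8 + \sqrt{1 - 21}\right) - 103 = 237 \left(-8 + \sqrt{-20}\right) - 103 = 237 \left(-8 + 2 i \sqrt{5}\right) - 103 = \left(-1896 + 474 i \sqrt{5}\right) - 103 = -1999 + 474 i \sqrt{5}$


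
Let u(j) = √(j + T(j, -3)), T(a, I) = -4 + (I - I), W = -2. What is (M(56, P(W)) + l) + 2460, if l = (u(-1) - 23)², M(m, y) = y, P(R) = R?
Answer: 2982 - 46*I*√5 ≈ 2982.0 - 102.86*I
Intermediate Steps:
T(a, I) = -4 (T(a, I) = -4 + 0 = -4)
u(j) = √(-4 + j) (u(j) = √(j - 4) = √(-4 + j))
l = (-23 + I*√5)² (l = (√(-4 - 1) - 23)² = (√(-5) - 23)² = (I*√5 - 23)² = (-23 + I*√5)² ≈ 524.0 - 102.86*I)
(M(56, P(W)) + l) + 2460 = (-2 + (23 - I*√5)²) + 2460 = 2458 + (23 - I*√5)²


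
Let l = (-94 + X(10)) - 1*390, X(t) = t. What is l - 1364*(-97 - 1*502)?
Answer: 816562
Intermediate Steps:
l = -474 (l = (-94 + 10) - 1*390 = -84 - 390 = -474)
l - 1364*(-97 - 1*502) = -474 - 1364*(-97 - 1*502) = -474 - 1364*(-97 - 502) = -474 - 1364*(-599) = -474 + 817036 = 816562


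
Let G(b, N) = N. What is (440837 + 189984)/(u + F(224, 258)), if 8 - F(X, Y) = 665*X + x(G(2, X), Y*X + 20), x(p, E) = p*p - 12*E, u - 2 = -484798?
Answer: 630821/9820 ≈ 64.238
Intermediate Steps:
u = -484796 (u = 2 - 484798 = -484796)
x(p, E) = p² - 12*E
F(X, Y) = 248 - X² - 665*X + 12*X*Y (F(X, Y) = 8 - (665*X + (X² - 12*(Y*X + 20))) = 8 - (665*X + (X² - 12*(X*Y + 20))) = 8 - (665*X + (X² - 12*(20 + X*Y))) = 8 - (665*X + (X² + (-240 - 12*X*Y))) = 8 - (665*X + (-240 + X² - 12*X*Y)) = 8 - (-240 + X² + 665*X - 12*X*Y) = 8 + (240 - X² - 665*X + 12*X*Y) = 248 - X² - 665*X + 12*X*Y)
(440837 + 189984)/(u + F(224, 258)) = (440837 + 189984)/(-484796 + (248 - 1*224² - 665*224 + 12*224*258)) = 630821/(-484796 + (248 - 1*50176 - 148960 + 693504)) = 630821/(-484796 + (248 - 50176 - 148960 + 693504)) = 630821/(-484796 + 494616) = 630821/9820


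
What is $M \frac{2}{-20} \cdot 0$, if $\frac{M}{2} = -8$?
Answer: $0$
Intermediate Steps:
$M = -16$ ($M = 2 \left(-8\right) = -16$)
$M \frac{2}{-20} \cdot 0 = - 16 \frac{2}{-20} \cdot 0 = - 16 \cdot 2 \left(- \frac{1}{20}\right) 0 = \left(-16\right) \left(- \frac{1}{10}\right) 0 = \frac{8}{5} \cdot 0 = 0$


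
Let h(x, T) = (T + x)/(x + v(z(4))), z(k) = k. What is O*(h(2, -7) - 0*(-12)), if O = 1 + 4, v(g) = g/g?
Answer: -25/3 ≈ -8.3333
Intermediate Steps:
v(g) = 1
O = 5
h(x, T) = (T + x)/(1 + x) (h(x, T) = (T + x)/(x + 1) = (T + x)/(1 + x))
O*(h(2, -7) - 0*(-12)) = 5*((-7 + 2)/(1 + 2) - 0*(-12)) = 5*(-5/3 - 1*0) = 5*((1/3)*(-5) + 0) = 5*(-5/3 + 0) = 5*(-5/3) = -25/3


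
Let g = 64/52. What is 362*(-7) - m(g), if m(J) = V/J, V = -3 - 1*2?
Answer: -40479/16 ≈ -2529.9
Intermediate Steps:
g = 16/13 (g = 64*(1/52) = 16/13 ≈ 1.2308)
V = -5 (V = -3 - 2 = -5)
m(J) = -5/J
362*(-7) - m(g) = 362*(-7) - (-5)/16/13 = -2534 - (-5)*13/16 = -2534 - 1*(-65/16) = -2534 + 65/16 = -40479/16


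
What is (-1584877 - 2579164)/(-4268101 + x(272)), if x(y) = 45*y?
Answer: 4164041/4255861 ≈ 0.97843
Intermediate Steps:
(-1584877 - 2579164)/(-4268101 + x(272)) = (-1584877 - 2579164)/(-4268101 + 45*272) = -4164041/(-4268101 + 12240) = -4164041/(-4255861) = -4164041*(-1/4255861) = 4164041/4255861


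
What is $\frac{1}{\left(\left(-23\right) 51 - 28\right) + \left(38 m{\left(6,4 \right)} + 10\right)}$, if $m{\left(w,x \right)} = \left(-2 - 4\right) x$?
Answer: $- \frac{1}{2103} \approx -0.00047551$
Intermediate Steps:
$m{\left(w,x \right)} = - 6 x$
$\frac{1}{\left(\left(-23\right) 51 - 28\right) + \left(38 m{\left(6,4 \right)} + 10\right)} = \frac{1}{\left(\left(-23\right) 51 - 28\right) + \left(38 \left(\left(-6\right) 4\right) + 10\right)} = \frac{1}{\left(-1173 - 28\right) + \left(38 \left(-24\right) + 10\right)} = \frac{1}{-1201 + \left(-912 + 10\right)} = \frac{1}{-1201 - 902} = \frac{1}{-2103} = - \frac{1}{2103}$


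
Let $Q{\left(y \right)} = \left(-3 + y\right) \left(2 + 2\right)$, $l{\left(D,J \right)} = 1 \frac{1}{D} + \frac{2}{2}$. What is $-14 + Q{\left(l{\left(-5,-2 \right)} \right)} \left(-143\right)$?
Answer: $\frac{6222}{5} \approx 1244.4$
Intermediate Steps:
$l{\left(D,J \right)} = 1 + \frac{1}{D}$ ($l{\left(D,J \right)} = \frac{1}{D} + 2 \cdot \frac{1}{2} = \frac{1}{D} + 1 = 1 + \frac{1}{D}$)
$Q{\left(y \right)} = -12 + 4 y$ ($Q{\left(y \right)} = \left(-3 + y\right) 4 = -12 + 4 y$)
$-14 + Q{\left(l{\left(-5,-2 \right)} \right)} \left(-143\right) = -14 + \left(-12 + 4 \frac{1 - 5}{-5}\right) \left(-143\right) = -14 + \left(-12 + 4 \left(\left(- \frac{1}{5}\right) \left(-4\right)\right)\right) \left(-143\right) = -14 + \left(-12 + 4 \cdot \frac{4}{5}\right) \left(-143\right) = -14 + \left(-12 + \frac{16}{5}\right) \left(-143\right) = -14 - - \frac{6292}{5} = -14 + \frac{6292}{5} = \frac{6222}{5}$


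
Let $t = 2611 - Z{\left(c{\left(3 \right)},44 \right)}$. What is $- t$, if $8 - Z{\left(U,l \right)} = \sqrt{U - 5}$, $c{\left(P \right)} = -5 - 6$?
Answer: $-2603 - 4 i \approx -2603.0 - 4.0 i$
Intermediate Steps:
$c{\left(P \right)} = -11$ ($c{\left(P \right)} = -5 - 6 = -11$)
$Z{\left(U,l \right)} = 8 - \sqrt{-5 + U}$ ($Z{\left(U,l \right)} = 8 - \sqrt{U - 5} = 8 - \sqrt{-5 + U}$)
$t = 2603 + 4 i$ ($t = 2611 - \left(8 - \sqrt{-5 - 11}\right) = 2611 - \left(8 - \sqrt{-16}\right) = 2611 - \left(8 - 4 i\right) = 2603 + 4 i \approx 2603.0 + 4.0 i$)
$- t = - (2603 + 4 i) = -2603 - 4 i$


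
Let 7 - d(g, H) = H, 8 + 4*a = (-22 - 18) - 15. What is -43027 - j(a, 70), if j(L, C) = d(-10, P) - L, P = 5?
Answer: -172179/4 ≈ -43045.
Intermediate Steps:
a = -63/4 (a = -2 + ((-22 - 18) - 15)/4 = -2 + (-40 - 15)/4 = -2 + (¼)*(-55) = -2 - 55/4 = -63/4 ≈ -15.750)
d(g, H) = 7 - H
j(L, C) = 2 - L (j(L, C) = (7 - 1*5) - L = (7 - 5) - L = 2 - L)
-43027 - j(a, 70) = -43027 - (2 - 1*(-63/4)) = -43027 - (2 + 63/4) = -43027 - 1*71/4 = -43027 - 71/4 = -172179/4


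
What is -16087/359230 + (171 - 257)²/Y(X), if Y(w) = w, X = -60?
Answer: -26578303/215538 ≈ -123.31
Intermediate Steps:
-16087/359230 + (171 - 257)²/Y(X) = -16087/359230 + (171 - 257)²/(-60) = -16087*1/359230 + (-86)²*(-1/60) = -16087/359230 + 7396*(-1/60) = -16087/359230 - 1849/15 = -26578303/215538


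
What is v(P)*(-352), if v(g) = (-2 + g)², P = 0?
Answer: -1408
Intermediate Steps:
v(P)*(-352) = (-2 + 0)²*(-352) = (-2)²*(-352) = 4*(-352) = -1408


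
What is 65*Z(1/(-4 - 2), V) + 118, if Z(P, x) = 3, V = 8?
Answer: 313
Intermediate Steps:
65*Z(1/(-4 - 2), V) + 118 = 65*3 + 118 = 195 + 118 = 313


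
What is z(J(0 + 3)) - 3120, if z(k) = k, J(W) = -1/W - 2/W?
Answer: -3121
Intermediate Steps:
J(W) = -3/W
z(J(0 + 3)) - 3120 = -3/(0 + 3) - 3120 = -3/3 - 3120 = -3*⅓ - 3120 = -1 - 3120 = -3121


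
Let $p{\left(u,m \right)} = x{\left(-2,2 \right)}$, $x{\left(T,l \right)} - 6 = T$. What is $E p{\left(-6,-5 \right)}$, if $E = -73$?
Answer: $-292$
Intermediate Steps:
$x{\left(T,l \right)} = 6 + T$
$p{\left(u,m \right)} = 4$ ($p{\left(u,m \right)} = 6 - 2 = 4$)
$E p{\left(-6,-5 \right)} = \left(-73\right) 4 = -292$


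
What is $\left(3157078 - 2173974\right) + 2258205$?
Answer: $3241309$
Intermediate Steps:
$\left(3157078 - 2173974\right) + 2258205 = 983104 + 2258205 = 3241309$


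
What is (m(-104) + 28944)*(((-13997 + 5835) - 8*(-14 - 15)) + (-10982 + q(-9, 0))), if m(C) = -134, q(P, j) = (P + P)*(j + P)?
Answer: -540187500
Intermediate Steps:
q(P, j) = 2*P*(P + j) (q(P, j) = (2*P)*(P + j) = 2*P*(P + j))
(m(-104) + 28944)*(((-13997 + 5835) - 8*(-14 - 15)) + (-10982 + q(-9, 0))) = (-134 + 28944)*(((-13997 + 5835) - 8*(-14 - 15)) + (-10982 + 2*(-9)*(-9 + 0))) = 28810*((-8162 - 8*(-29)) + (-10982 + 2*(-9)*(-9))) = 28810*((-8162 + 232) + (-10982 + 162)) = 28810*(-7930 - 10820) = 28810*(-18750) = -540187500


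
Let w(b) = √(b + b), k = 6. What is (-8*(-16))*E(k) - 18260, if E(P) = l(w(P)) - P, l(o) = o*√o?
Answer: -19028 + 256*√2*3^(¾) ≈ -18203.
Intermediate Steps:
w(b) = √2*√b (w(b) = √(2*b) = √2*√b)
l(o) = o^(3/2)
E(P) = -P + 2^(¾)*P^(¾) (E(P) = (√2*√P)^(3/2) - P = 2^(¾)*P^(¾) - P = -P + 2^(¾)*P^(¾))
(-8*(-16))*E(k) - 18260 = (-8*(-16))*(-1*6 + 2^(¾)*6^(¾)) - 18260 = 128*(-6 + 2*√2*3^(¾)) - 18260 = (-768 + 256*√2*3^(¾)) - 18260 = -19028 + 256*√2*3^(¾)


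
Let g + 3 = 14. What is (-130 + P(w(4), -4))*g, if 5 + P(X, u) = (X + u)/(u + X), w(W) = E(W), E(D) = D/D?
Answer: -1474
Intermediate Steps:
g = 11 (g = -3 + 14 = 11)
E(D) = 1
w(W) = 1
P(X, u) = -4 (P(X, u) = -5 + (X + u)/(u + X) = -5 + (X + u)/(X + u) = -5 + 1 = -4)
(-130 + P(w(4), -4))*g = (-130 - 4)*11 = -134*11 = -1474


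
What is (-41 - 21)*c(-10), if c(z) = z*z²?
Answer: 62000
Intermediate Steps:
c(z) = z³
(-41 - 21)*c(-10) = (-41 - 21)*(-10)³ = -62*(-1000) = 62000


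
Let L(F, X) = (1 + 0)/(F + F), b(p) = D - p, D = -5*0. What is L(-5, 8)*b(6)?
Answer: ⅗ ≈ 0.60000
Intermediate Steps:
D = 0
b(p) = -p (b(p) = 0 - p = -p)
L(F, X) = 1/(2*F)
L(-5, 8)*b(6) = ((½)/(-5))*(-1*6) = ((½)*(-⅕))*(-6) = -⅒*(-6) = ⅗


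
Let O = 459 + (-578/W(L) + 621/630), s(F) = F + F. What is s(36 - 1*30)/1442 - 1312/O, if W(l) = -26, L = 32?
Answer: -858183418/316387057 ≈ -2.7124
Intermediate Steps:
s(F) = 2*F
O = 438817/910 (O = 459 + (-578/(-26) + 621/630) = 459 + (-578*(-1/26) + 621*(1/630)) = 459 + (289/13 + 69/70) = 459 + 21127/910 = 438817/910 ≈ 482.22)
s(36 - 1*30)/1442 - 1312/O = (2*(36 - 1*30))/1442 - 1312/438817/910 = (2*(36 - 30))*(1/1442) - 1312*910/438817 = (2*6)*(1/1442) - 1193920/438817 = 12*(1/1442) - 1193920/438817 = 6/721 - 1193920/438817 = -858183418/316387057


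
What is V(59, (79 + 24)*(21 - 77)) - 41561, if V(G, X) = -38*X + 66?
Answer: 177689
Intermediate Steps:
V(G, X) = 66 - 38*X
V(59, (79 + 24)*(21 - 77)) - 41561 = (66 - 38*(79 + 24)*(21 - 77)) - 41561 = (66 - 3914*(-56)) - 41561 = (66 - 38*(-5768)) - 41561 = (66 + 219184) - 41561 = 219250 - 41561 = 177689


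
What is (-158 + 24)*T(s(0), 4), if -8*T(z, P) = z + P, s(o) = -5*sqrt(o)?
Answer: 67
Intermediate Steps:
T(z, P) = -P/8 - z/8 (T(z, P) = -(z + P)/8 = -(P + z)/8 = -P/8 - z/8)
(-158 + 24)*T(s(0), 4) = (-158 + 24)*(-1/8*4 - (-5)*sqrt(0)/8) = -134*(-1/2 - (-5)*0/8) = -134*(-1/2 - 1/8*0) = -134*(-1/2 + 0) = -134*(-1/2) = 67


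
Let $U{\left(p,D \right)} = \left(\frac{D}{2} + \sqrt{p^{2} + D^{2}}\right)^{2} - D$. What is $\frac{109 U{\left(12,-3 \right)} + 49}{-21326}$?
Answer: $- \frac{69193}{85304} + \frac{981 \sqrt{17}}{21326} \approx -0.62147$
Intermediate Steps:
$U{\left(p,D \right)} = \left(\sqrt{D^{2} + p^{2}} + \frac{D}{2}\right)^{2} - D$ ($U{\left(p,D \right)} = \left(D \frac{1}{2} + \sqrt{D^{2} + p^{2}}\right)^{2} - D = \left(\frac{D}{2} + \sqrt{D^{2} + p^{2}}\right)^{2} - D = \left(\sqrt{D^{2} + p^{2}} + \frac{D}{2}\right)^{2} - D$)
$\frac{109 U{\left(12,-3 \right)} + 49}{-21326} = \frac{109 \left(\left(-1\right) \left(-3\right) + \frac{\left(-3 + 2 \sqrt{\left(-3\right)^{2} + 12^{2}}\right)^{2}}{4}\right) + 49}{-21326} = \left(109 \left(3 + \frac{\left(-3 + 2 \sqrt{9 + 144}\right)^{2}}{4}\right) + 49\right) \left(- \frac{1}{21326}\right) = \left(109 \left(3 + \frac{\left(-3 + 2 \sqrt{153}\right)^{2}}{4}\right) + 49\right) \left(- \frac{1}{21326}\right) = \left(109 \left(3 + \frac{\left(-3 + 2 \cdot 3 \sqrt{17}\right)^{2}}{4}\right) + 49\right) \left(- \frac{1}{21326}\right) = \left(109 \left(3 + \frac{\left(-3 + 6 \sqrt{17}\right)^{2}}{4}\right) + 49\right) \left(- \frac{1}{21326}\right) = \left(\left(327 + \frac{109 \left(-3 + 6 \sqrt{17}\right)^{2}}{4}\right) + 49\right) \left(- \frac{1}{21326}\right) = \left(376 + \frac{109 \left(-3 + 6 \sqrt{17}\right)^{2}}{4}\right) \left(- \frac{1}{21326}\right) = - \frac{188}{10663} - \frac{109 \left(-3 + 6 \sqrt{17}\right)^{2}}{85304}$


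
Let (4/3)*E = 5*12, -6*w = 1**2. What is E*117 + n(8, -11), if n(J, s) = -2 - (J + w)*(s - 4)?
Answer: 10761/2 ≈ 5380.5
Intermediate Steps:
w = -1/6 (w = -1/6*1**2 = -1/6*1 = -1/6 ≈ -0.16667)
n(J, s) = -2 - (-4 + s)*(-1/6 + J) (n(J, s) = -2 - (J - 1/6)*(s - 4) = -2 - (-1/6 + J)*(-4 + s) = -2 - (-4 + s)*(-1/6 + J))
E = 45 (E = 3*(5*12)/4 = (3/4)*60 = 45)
E*117 + n(8, -11) = 45*117 + (-8/3 + 4*8 + (1/6)*(-11) - 1*8*(-11)) = 5265 + (-8/3 + 32 - 11/6 + 88) = 5265 + 231/2 = 10761/2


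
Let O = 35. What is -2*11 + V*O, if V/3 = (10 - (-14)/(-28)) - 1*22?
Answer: -2669/2 ≈ -1334.5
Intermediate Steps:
V = -75/2 (V = 3*((10 - (-14)/(-28)) - 1*22) = 3*((10 - (-14)*(-1)/28) - 22) = 3*((10 - 1*½) - 22) = 3*((10 - ½) - 22) = 3*(19/2 - 22) = 3*(-25/2) = -75/2 ≈ -37.500)
-2*11 + V*O = -2*11 - 75/2*35 = -22 - 2625/2 = -2669/2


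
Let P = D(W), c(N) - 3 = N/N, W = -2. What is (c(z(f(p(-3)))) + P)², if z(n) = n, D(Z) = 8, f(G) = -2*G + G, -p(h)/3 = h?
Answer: 144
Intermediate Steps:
p(h) = -3*h
f(G) = -G
c(N) = 4 (c(N) = 3 + N/N = 3 + 1 = 4)
P = 8
(c(z(f(p(-3)))) + P)² = (4 + 8)² = 12² = 144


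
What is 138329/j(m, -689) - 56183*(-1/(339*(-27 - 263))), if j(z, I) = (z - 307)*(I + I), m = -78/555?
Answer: -470813442176/1924401979695 ≈ -0.24465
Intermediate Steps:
m = -26/185 (m = -78*1/555 = -26/185 ≈ -0.14054)
j(z, I) = 2*I*(-307 + z) (j(z, I) = (-307 + z)*(2*I) = 2*I*(-307 + z))
138329/j(m, -689) - 56183*(-1/(339*(-27 - 263))) = 138329/((2*(-689)*(-307 - 26/185))) - 56183*(-1/(339*(-27 - 263))) = 138329/((2*(-689)*(-56821/185))) - 56183/((-339*(-290))) = 138329/(78299338/185) - 56183/98310 = 138329*(185/78299338) - 56183*1/98310 = 25590865/78299338 - 56183/98310 = -470813442176/1924401979695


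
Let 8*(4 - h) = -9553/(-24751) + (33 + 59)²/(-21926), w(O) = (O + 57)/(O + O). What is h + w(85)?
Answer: 892184479249/184514744840 ≈ 4.8353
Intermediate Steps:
w(O) = (57 + O)/(2*O) (w(O) = (57 + O)/((2*O)) = (57 + O)*(1/(2*O)) = (57 + O)/(2*O))
h = 8683063509/2170761704 (h = 4 - (-9553/(-24751) + (33 + 59)²/(-21926))/8 = 4 - (-9553*(-1/24751) + 92²*(-1/21926))/8 = 4 - (9553/24751 + 8464*(-1/21926))/8 = 4 - (9553/24751 - 4232/10963)/8 = 4 - ⅛*(-16693/271345213) = 4 + 16693/2170761704 = 8683063509/2170761704 ≈ 4.0000)
h + w(85) = 8683063509/2170761704 + (½)*(57 + 85)/85 = 8683063509/2170761704 + (½)*(1/85)*142 = 8683063509/2170761704 + 71/85 = 892184479249/184514744840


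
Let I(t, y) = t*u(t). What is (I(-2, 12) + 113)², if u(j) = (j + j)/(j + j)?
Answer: 12321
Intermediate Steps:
u(j) = 1 (u(j) = (2*j)/((2*j)) = (2*j)*(1/(2*j)) = 1)
I(t, y) = t (I(t, y) = t*1 = t)
(I(-2, 12) + 113)² = (-2 + 113)² = 111² = 12321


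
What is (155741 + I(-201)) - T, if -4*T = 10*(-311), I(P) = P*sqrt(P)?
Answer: 309927/2 - 201*I*sqrt(201) ≈ 1.5496e+5 - 2849.7*I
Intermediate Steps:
I(P) = P**(3/2)
T = 1555/2 (T = -5*(-311)/2 = -1/4*(-3110) = 1555/2 ≈ 777.50)
(155741 + I(-201)) - T = (155741 + (-201)**(3/2)) - 1*1555/2 = (155741 - 201*I*sqrt(201)) - 1555/2 = 309927/2 - 201*I*sqrt(201)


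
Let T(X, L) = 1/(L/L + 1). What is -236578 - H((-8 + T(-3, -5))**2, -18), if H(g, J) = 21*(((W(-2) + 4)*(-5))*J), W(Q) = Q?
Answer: -240358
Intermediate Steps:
T(X, L) = 1/2 (T(X, L) = 1/(1 + 1) = 1/2)
H(g, J) = -210*J (H(g, J) = 21*(((-2 + 4)*(-5))*J) = 21*((2*(-5))*J) = 21*(-10*J) = -210*J)
-236578 - H((-8 + T(-3, -5))**2, -18) = -236578 - (-210)*(-18) = -236578 - 1*3780 = -236578 - 3780 = -240358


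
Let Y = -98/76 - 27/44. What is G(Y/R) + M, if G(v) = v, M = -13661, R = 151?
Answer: -1724511587/126236 ≈ -13661.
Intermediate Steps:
Y = -1591/836 (Y = -98*1/76 - 27*1/44 = -49/38 - 27/44 = -1591/836 ≈ -1.9031)
G(Y/R) + M = -1591/836/151 - 13661 = -1591/836*1/151 - 13661 = -1591/126236 - 13661 = -1724511587/126236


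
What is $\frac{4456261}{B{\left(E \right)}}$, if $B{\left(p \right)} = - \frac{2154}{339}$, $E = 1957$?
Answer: $- \frac{503557493}{718} \approx -7.0133 \cdot 10^{5}$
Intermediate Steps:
$B{\left(p \right)} = - \frac{718}{113}$ ($B{\left(p \right)} = \left(-2154\right) \frac{1}{339} = - \frac{718}{113}$)
$\frac{4456261}{B{\left(E \right)}} = \frac{4456261}{- \frac{718}{113}} = 4456261 \left(- \frac{113}{718}\right) = - \frac{503557493}{718}$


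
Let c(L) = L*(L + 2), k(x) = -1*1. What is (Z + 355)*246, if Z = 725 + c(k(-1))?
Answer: 265434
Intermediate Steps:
k(x) = -1
c(L) = L*(2 + L)
Z = 724 (Z = 725 - (2 - 1) = 725 - 1*1 = 725 - 1 = 724)
(Z + 355)*246 = (724 + 355)*246 = 1079*246 = 265434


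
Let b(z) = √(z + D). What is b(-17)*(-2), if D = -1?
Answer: -6*I*√2 ≈ -8.4853*I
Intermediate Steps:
b(z) = √(-1 + z) (b(z) = √(z - 1) = √(-1 + z))
b(-17)*(-2) = √(-1 - 17)*(-2) = √(-18)*(-2) = (3*I*√2)*(-2) = -6*I*√2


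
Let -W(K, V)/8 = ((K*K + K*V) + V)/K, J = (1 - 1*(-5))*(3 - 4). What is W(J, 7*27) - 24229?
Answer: -25441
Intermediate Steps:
J = -6 (J = (1 + 5)*(-1) = 6*(-1) = -6)
W(K, V) = -8*(V + K² + K*V)/K (W(K, V) = -8*((K*K + K*V) + V)/K = -8*((K² + K*V) + V)/K = -8*(V + K² + K*V)/K)
W(J, 7*27) - 24229 = 8*(-7*27 - 1*(-6)*(-6 + 7*27))/(-6) - 24229 = 8*(-⅙)*(-1*189 - 1*(-6)*(-6 + 189)) - 24229 = 8*(-⅙)*(-189 - 1*(-6)*183) - 24229 = 8*(-⅙)*(-189 + 1098) - 24229 = 8*(-⅙)*909 - 24229 = -1212 - 24229 = -25441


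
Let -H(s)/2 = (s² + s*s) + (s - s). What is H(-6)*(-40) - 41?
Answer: 5719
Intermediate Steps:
H(s) = -4*s² (H(s) = -2*((s² + s*s) + (s - s)) = -2*((s² + s²) + 0) = -2*(2*s² + 0) = -4*s²)
H(-6)*(-40) - 41 = -4*(-6)²*(-40) - 41 = -4*36*(-40) - 41 = -144*(-40) - 41 = 5760 - 41 = 5719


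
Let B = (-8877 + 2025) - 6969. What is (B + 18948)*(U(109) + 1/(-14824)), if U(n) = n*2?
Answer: 16568572137/14824 ≈ 1.1177e+6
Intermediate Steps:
B = -13821 (B = -6852 - 6969 = -13821)
U(n) = 2*n
(B + 18948)*(U(109) + 1/(-14824)) = (-13821 + 18948)*(2*109 + 1/(-14824)) = 5127*(218 - 1/14824) = 5127*(3231631/14824) = 16568572137/14824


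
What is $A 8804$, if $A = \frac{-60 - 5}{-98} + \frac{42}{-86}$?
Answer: $\frac{3244274}{2107} \approx 1539.8$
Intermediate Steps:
$A = \frac{737}{4214}$ ($A = \left(-65\right) \left(- \frac{1}{98}\right) + 42 \left(- \frac{1}{86}\right) = \frac{65}{98} - \frac{21}{43} = \frac{737}{4214} \approx 0.17489$)
$A 8804 = \frac{737}{4214} \cdot 8804 = \frac{3244274}{2107}$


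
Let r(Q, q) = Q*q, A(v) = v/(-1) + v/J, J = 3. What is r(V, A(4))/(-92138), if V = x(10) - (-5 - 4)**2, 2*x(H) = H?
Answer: -304/138207 ≈ -0.0021996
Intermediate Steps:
A(v) = -2*v/3 (A(v) = v/(-1) + v/3 = v*(-1) + v*(1/3) = -v + v/3 = -2*v/3)
x(H) = H/2
V = -76 (V = (1/2)*10 - (-5 - 4)**2 = 5 - 1*(-9)**2 = 5 - 1*81 = 5 - 81 = -76)
r(V, A(4))/(-92138) = -(-152)*4/3/(-92138) = -76*(-8/3)*(-1/92138) = (608/3)*(-1/92138) = -304/138207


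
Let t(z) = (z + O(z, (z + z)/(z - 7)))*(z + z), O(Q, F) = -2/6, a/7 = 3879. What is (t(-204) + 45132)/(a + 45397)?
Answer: 2570/1451 ≈ 1.7712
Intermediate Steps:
a = 27153 (a = 7*3879 = 27153)
O(Q, F) = -⅓ (O(Q, F) = -2*⅙ = -⅓)
t(z) = 2*z*(-⅓ + z) (t(z) = (z - ⅓)*(z + z) = (-⅓ + z)*(2*z) = 2*z*(-⅓ + z))
(t(-204) + 45132)/(a + 45397) = ((⅔)*(-204)*(-1 + 3*(-204)) + 45132)/(27153 + 45397) = ((⅔)*(-204)*(-1 - 612) + 45132)/72550 = ((⅔)*(-204)*(-613) + 45132)*(1/72550) = (83368 + 45132)*(1/72550) = 128500*(1/72550) = 2570/1451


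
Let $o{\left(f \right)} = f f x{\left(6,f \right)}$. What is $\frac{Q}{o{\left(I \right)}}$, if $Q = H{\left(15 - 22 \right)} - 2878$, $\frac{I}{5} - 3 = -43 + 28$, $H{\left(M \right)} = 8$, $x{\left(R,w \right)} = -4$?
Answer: $\frac{287}{1440} \approx 0.19931$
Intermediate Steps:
$I = -60$ ($I = 15 + 5 \left(-43 + 28\right) = 15 + 5 \left(-15\right) = 15 - 75 = -60$)
$o{\left(f \right)} = - 4 f^{2}$ ($o{\left(f \right)} = f f \left(-4\right) = f^{2} \left(-4\right) = - 4 f^{2}$)
$Q = -2870$ ($Q = 8 - 2878 = -2870$)
$\frac{Q}{o{\left(I \right)}} = - \frac{2870}{\left(-4\right) \left(-60\right)^{2}} = - \frac{2870}{\left(-4\right) 3600} = - \frac{2870}{-14400} = \left(-2870\right) \left(- \frac{1}{14400}\right) = \frac{287}{1440}$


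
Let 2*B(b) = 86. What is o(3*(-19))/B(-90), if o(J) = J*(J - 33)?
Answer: 5130/43 ≈ 119.30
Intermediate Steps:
B(b) = 43 (B(b) = (1/2)*86 = 43)
o(J) = J*(-33 + J)
o(3*(-19))/B(-90) = ((3*(-19))*(-33 + 3*(-19)))/43 = -57*(-33 - 57)*(1/43) = -57*(-90)*(1/43) = 5130*(1/43) = 5130/43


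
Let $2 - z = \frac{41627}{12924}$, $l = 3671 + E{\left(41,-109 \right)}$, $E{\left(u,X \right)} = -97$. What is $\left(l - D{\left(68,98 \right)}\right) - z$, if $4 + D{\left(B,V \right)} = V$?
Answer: $\frac{44991299}{12924} \approx 3481.2$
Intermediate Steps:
$D{\left(B,V \right)} = -4 + V$
$l = 3574$ ($l = 3671 - 97 = 3574$)
$z = - \frac{15779}{12924}$ ($z = 2 - \frac{41627}{12924} = - \frac{15779}{12924} \approx -1.2209$)
$\left(l - D{\left(68,98 \right)}\right) - z = \left(3574 - \left(-4 + 98\right)\right) - - \frac{15779}{12924} = \left(3574 - 94\right) + \frac{15779}{12924} = 3480 + \frac{15779}{12924} = \frac{44991299}{12924}$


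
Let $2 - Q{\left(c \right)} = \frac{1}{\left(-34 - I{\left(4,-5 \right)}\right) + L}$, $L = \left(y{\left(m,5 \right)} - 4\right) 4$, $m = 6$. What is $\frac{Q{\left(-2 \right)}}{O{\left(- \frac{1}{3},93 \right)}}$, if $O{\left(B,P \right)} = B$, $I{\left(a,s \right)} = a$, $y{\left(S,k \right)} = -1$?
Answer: $- \frac{351}{58} \approx -6.0517$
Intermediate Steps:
$L = -20$ ($L = \left(-1 - 4\right) 4 = \left(-5\right) 4 = -20$)
$Q{\left(c \right)} = \frac{117}{58}$ ($Q{\left(c \right)} = 2 - \frac{1}{\left(-34 - 4\right) - 20} = 2 - \frac{1}{-38 - 20} = 2 - \frac{1}{-58} = 2 - - \frac{1}{58} = 2 + \frac{1}{58} = \frac{117}{58}$)
$\frac{Q{\left(-2 \right)}}{O{\left(- \frac{1}{3},93 \right)}} = \frac{117}{58 \left(- \frac{1}{3}\right)} = \frac{117}{58} \left(-3\right) = - \frac{351}{58}$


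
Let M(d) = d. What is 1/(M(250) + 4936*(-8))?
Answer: -1/39238 ≈ -2.5485e-5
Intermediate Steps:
1/(M(250) + 4936*(-8)) = 1/(250 + 4936*(-8)) = 1/(250 - 39488) = 1/(-39238) = -1/39238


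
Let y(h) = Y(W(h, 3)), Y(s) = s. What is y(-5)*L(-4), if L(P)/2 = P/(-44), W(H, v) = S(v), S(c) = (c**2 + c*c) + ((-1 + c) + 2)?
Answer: 4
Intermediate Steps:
S(c) = 1 + c + 2*c**2 (S(c) = (c**2 + c**2) + (1 + c) = 2*c**2 + (1 + c) = 1 + c + 2*c**2)
W(H, v) = 1 + v + 2*v**2
L(P) = -P/22 (L(P) = 2*(P/(-44)) = 2*(P*(-1/44)) = 2*(-P/44) = -P/22)
y(h) = 22 (y(h) = 1 + 3 + 2*3**2 = 1 + 3 + 2*9 = 1 + 3 + 18 = 22)
y(-5)*L(-4) = 22*(-1/22*(-4)) = 22*(2/11) = 4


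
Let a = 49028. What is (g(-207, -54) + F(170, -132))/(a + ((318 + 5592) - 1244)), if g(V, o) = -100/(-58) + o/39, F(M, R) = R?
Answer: -24818/10121319 ≈ -0.0024521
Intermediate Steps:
g(V, o) = 50/29 + o/39 (g(V, o) = -100*(-1/58) + o*(1/39) = 50/29 + o/39)
(g(-207, -54) + F(170, -132))/(a + ((318 + 5592) - 1244)) = ((50/29 + (1/39)*(-54)) - 132)/(49028 + ((318 + 5592) - 1244)) = ((50/29 - 18/13) - 132)/(49028 + (5910 - 1244)) = (128/377 - 132)/(49028 + 4666) = -49636/377/53694 = -49636/377*1/53694 = -24818/10121319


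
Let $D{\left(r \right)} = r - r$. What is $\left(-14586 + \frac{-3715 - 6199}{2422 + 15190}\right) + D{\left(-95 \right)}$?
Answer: $- \frac{128449273}{8806} \approx -14587.0$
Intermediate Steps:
$D{\left(r \right)} = 0$
$\left(-14586 + \frac{-3715 - 6199}{2422 + 15190}\right) + D{\left(-95 \right)} = \left(-14586 + \frac{-3715 - 6199}{2422 + 15190}\right) + 0 = \left(-14586 - \frac{9914}{17612}\right) + 0 = \left(-14586 - \frac{4957}{8806}\right) + 0 = - \frac{128449273}{8806} + 0 = - \frac{128449273}{8806}$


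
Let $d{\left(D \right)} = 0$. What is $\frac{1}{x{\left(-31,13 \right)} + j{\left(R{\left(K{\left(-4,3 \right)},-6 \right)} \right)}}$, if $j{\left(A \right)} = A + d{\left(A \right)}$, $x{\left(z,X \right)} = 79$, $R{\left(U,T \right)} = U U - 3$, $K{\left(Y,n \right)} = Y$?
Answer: $\frac{1}{92} \approx 0.01087$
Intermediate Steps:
$R{\left(U,T \right)} = -3 + U^{2}$ ($R{\left(U,T \right)} = U^{2} - 3 = -3 + U^{2}$)
$j{\left(A \right)} = A$ ($j{\left(A \right)} = A + 0 = A$)
$\frac{1}{x{\left(-31,13 \right)} + j{\left(R{\left(K{\left(-4,3 \right)},-6 \right)} \right)}} = \frac{1}{79 - \left(3 - \left(-4\right)^{2}\right)} = \frac{1}{79 + \left(-3 + 16\right)} = \frac{1}{79 + 13} = \frac{1}{92}$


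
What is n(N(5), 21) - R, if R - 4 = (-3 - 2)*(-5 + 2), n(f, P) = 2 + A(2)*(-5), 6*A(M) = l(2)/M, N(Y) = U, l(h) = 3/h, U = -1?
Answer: -141/8 ≈ -17.625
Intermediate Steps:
N(Y) = -1
A(M) = 1/(4*M) (A(M) = ((3/2)/M)/6 = ((3*(1/2))/M)/6 = (3/(2*M))/6 = 1/(4*M))
n(f, P) = 11/8 (n(f, P) = 2 + ((1/4)/2)*(-5) = 2 + ((1/4)*(1/2))*(-5) = 2 + (1/8)*(-5) = 2 - 5/8 = 11/8)
R = 19 (R = 4 + (-3 - 2)*(-5 + 2) = 4 - 5*(-3) = 4 + 15 = 19)
n(N(5), 21) - R = 11/8 - 1*19 = 11/8 - 19 = -141/8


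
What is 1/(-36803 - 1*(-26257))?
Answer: -1/10546 ≈ -9.4823e-5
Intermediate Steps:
1/(-36803 - 1*(-26257)) = 1/(-36803 + 26257) = 1/(-10546) = -1/10546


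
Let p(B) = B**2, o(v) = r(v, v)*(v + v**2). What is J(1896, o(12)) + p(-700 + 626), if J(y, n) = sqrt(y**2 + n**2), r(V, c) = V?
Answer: 5476 + 120*sqrt(493) ≈ 8140.4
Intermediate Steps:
o(v) = v*(v + v**2)
J(y, n) = sqrt(n**2 + y**2)
J(1896, o(12)) + p(-700 + 626) = sqrt((12**2*(1 + 12))**2 + 1896**2) + (-700 + 626)**2 = sqrt((144*13)**2 + 3594816) + (-74)**2 = sqrt(1872**2 + 3594816) + 5476 = sqrt(3504384 + 3594816) + 5476 = sqrt(7099200) + 5476 = 120*sqrt(493) + 5476 = 5476 + 120*sqrt(493)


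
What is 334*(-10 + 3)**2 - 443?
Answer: 15923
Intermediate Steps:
334*(-10 + 3)**2 - 443 = 334*(-7)**2 - 443 = 334*49 - 443 = 16366 - 443 = 15923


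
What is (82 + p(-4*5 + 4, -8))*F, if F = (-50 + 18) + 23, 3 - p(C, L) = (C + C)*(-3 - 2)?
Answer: 675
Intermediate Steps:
p(C, L) = 3 + 10*C (p(C, L) = 3 - (C + C)*(-3 - 2) = 3 - 2*C*(-5) = 3 - (-10)*C = 3 + 10*C)
F = -9 (F = -32 + 23 = -9)
(82 + p(-4*5 + 4, -8))*F = (82 + (3 + 10*(-4*5 + 4)))*(-9) = (82 + (3 + 10*(-20 + 4)))*(-9) = (82 + (3 + 10*(-16)))*(-9) = (82 + (3 - 160))*(-9) = (82 - 157)*(-9) = -75*(-9) = 675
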